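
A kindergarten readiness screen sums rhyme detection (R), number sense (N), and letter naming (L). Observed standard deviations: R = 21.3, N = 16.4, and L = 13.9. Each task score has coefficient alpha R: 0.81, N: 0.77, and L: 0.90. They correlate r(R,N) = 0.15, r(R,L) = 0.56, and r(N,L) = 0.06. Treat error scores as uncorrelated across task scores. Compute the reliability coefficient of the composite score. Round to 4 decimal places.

Var(R+N+L) = 21.3² + 16.4² + 13.9² + 2·[21.3·16.4·0.15 + 21.3·13.9·0.56 + 16.4·13.9·0.06] = 915.86 + 463.75 = 1379.61.
With uncorrelated errors the cross-covariances are all true-score covariance, so they carry over unchanged; only the diagonal terms shrink to ρᵢσᵢ².
True-score variance = [21.3²·0.81 + 16.4²·0.77 + 13.9²·0.90] + 463.75 = 748.477 + 463.75 = 1212.23.
Reliability = 1212.23 / 1379.61 = 0.8787.

0.8787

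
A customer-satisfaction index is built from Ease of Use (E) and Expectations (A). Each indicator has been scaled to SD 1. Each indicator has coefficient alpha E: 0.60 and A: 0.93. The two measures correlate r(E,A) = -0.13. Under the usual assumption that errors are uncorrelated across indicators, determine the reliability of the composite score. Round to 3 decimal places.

0.730

Var(E+A) = 2 + 2·[(-0.13)] = 2 − 0.26 = 1.74.
Under uncorrelated errors the observed covariances equal the true-score covariances, so only the own-variance terms attenuate.
True-score variance = [0.60 + 0.93] − 0.26 = 1.53 − 0.26 = 1.27.
Reliability = 1.27 / 1.74 = 0.730.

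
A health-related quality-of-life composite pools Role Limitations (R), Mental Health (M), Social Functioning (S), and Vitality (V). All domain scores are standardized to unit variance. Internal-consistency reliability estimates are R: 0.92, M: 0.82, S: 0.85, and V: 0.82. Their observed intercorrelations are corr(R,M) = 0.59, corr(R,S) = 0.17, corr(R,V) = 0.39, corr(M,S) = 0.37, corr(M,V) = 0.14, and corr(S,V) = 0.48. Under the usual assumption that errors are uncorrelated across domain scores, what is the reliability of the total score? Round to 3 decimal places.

Var(R+M+S+V) = 4 + 2·[0.59 + 0.17 + 0.39 + 0.37 + 0.14 + 0.48] = 4 + 4.28 = 8.28.
With uncorrelated errors the cross-covariances are all true-score covariance, so they carry over unchanged; only the diagonal terms shrink to ρᵢσᵢ².
True-score variance = [0.92 + 0.82 + 0.85 + 0.82] + 4.28 = 3.41 + 4.28 = 7.69.
Reliability = 7.69 / 8.28 = 0.929.

0.929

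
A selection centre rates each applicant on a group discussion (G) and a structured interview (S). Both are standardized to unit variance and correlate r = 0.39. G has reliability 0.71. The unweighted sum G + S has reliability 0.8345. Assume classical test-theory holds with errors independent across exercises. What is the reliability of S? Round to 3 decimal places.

0.830

Var(G+S) = 2 + 2·0.39 = 2.780.
True-score variance = ρ_G + ρ_S + 2·0.39, so 0.8345 = (0.71 + ρ_S + 0.78) / 2.780.
ρ_S = 0.8345·2.780 − 0.71 − 0.78 = 0.830.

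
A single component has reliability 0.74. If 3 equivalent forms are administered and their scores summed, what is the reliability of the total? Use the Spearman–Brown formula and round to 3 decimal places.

0.895

ρ_k = kρ / (1 + (k−1)ρ) = 3·0.74 / (1 + 2·0.74) = 2.220 / 2.480 = 0.895.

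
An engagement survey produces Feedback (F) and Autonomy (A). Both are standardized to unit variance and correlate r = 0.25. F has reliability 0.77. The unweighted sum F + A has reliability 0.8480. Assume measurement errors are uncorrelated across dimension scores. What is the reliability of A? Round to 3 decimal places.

0.850

Var(F+A) = 2 + 2·0.25 = 2.500.
True-score variance = ρ_F + ρ_A + 2·0.25, so 0.8480 = (0.77 + ρ_A + 0.50) / 2.500.
ρ_A = 0.8480·2.500 − 0.77 − 0.50 = 0.850.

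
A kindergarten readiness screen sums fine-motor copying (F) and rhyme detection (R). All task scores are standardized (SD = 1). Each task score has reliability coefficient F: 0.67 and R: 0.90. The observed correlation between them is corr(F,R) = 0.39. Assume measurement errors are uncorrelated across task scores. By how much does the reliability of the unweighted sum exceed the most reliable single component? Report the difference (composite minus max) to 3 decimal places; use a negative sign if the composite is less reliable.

Var(sum) = 2 + 0.78 = 2.78; true-score variance = 1.57 + 0.78 = 2.35; composite reliability = 0.8453.
Max component reliability = 0.9000.
Difference = 0.8453 − 0.9000 = -0.055.

-0.055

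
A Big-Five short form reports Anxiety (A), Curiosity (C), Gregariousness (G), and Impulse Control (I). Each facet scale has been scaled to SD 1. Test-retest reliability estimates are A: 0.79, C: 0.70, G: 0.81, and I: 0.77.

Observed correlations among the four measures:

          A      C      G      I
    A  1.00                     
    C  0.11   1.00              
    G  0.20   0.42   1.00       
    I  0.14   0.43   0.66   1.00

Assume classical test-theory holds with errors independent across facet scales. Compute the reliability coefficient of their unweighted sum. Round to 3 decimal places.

0.883

Var(A+C+G+I) = 4 + 2·[0.11 + 0.20 + 0.14 + 0.42 + 0.43 + 0.66] = 4 + 3.92 = 7.92.
Under uncorrelated errors the observed covariances equal the true-score covariances, so only the own-variance terms attenuate.
True-score variance = [0.79 + 0.70 + 0.81 + 0.77] + 3.92 = 3.07 + 3.92 = 6.99.
Reliability = 6.99 / 7.92 = 0.883.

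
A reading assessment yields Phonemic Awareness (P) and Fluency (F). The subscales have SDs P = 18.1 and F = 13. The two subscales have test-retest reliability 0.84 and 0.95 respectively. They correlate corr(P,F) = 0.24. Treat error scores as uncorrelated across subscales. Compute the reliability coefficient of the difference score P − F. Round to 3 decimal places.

Var(P−F) = 18.1² + 13² − 2·18.1·13·0.24 = 496.61 − 112.944 = 383.666.
Under uncorrelated errors the observed covariances equal the true-score covariances, so only the own-variance terms attenuate.
True-score variance = [18.1²·0.84 + 13²·0.95] − 112.944 = 435.742 − 112.944 = 322.798.
Reliability = 322.798 / 383.666 = 0.841.

0.841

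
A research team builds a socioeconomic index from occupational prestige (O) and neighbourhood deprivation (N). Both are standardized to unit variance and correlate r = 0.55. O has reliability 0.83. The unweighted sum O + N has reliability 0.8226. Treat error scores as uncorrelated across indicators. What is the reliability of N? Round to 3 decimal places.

Var(O+N) = 2 + 2·0.55 = 3.100.
True-score variance = ρ_O + ρ_N + 2·0.55, so 0.8226 = (0.83 + ρ_N + 1.10) / 3.100.
ρ_N = 0.8226·3.100 − 0.83 − 1.10 = 0.620.

0.620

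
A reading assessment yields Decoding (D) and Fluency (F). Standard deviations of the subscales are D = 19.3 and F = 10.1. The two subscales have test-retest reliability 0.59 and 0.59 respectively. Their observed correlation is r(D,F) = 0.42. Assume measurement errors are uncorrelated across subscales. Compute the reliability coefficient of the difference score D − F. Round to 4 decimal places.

Var(D−F) = 19.3² + 10.1² − 2·19.3·10.1·0.42 = 474.5 − 163.741 = 310.759.
With uncorrelated errors the cross-covariances are all true-score covariance, so they carry over unchanged; only the diagonal terms shrink to ρᵢσᵢ².
True-score variance = [19.3²·0.59 + 10.1²·0.59] − 163.741 = 279.955 − 163.741 = 116.214.
Reliability = 116.214 / 310.759 = 0.3740.

0.3740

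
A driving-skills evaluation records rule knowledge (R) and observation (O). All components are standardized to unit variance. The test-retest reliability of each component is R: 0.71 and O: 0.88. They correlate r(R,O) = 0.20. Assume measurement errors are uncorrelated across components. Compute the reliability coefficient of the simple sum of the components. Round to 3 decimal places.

0.829

Var(R+O) = 2 + 2·[0.20] = 2 + 0.4 = 2.4.
With uncorrelated errors the cross-covariances are all true-score covariance, so they carry over unchanged; only the diagonal terms shrink to ρᵢσᵢ².
True-score variance = [0.71 + 0.88] + 0.4 = 1.59 + 0.4 = 1.99.
Reliability = 1.99 / 2.4 = 0.829.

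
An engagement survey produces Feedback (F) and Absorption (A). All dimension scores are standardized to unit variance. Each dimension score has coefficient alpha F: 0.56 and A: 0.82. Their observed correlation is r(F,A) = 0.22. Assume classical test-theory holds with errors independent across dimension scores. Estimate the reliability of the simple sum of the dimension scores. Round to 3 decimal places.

0.746

Var(F+A) = 2 + 2·[0.22] = 2 + 0.44 = 2.44.
Under uncorrelated errors the observed covariances equal the true-score covariances, so only the own-variance terms attenuate.
True-score variance = [0.56 + 0.82] + 0.44 = 1.38 + 0.44 = 1.82.
Reliability = 1.82 / 2.44 = 0.746.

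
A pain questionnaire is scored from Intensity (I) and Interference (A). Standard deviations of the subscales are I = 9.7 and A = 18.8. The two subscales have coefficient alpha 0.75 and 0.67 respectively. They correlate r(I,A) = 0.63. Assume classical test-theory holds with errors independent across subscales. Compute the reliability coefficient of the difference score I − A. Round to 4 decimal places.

0.3564

Var(I−A) = 9.7² + 18.8² − 2·9.7·18.8·0.63 = 447.53 − 229.774 = 217.756.
With uncorrelated errors the cross-covariances are all true-score covariance, so they carry over unchanged; only the diagonal terms shrink to ρᵢσᵢ².
True-score variance = [9.7²·0.75 + 18.8²·0.67] − 229.774 = 307.372 − 229.774 = 77.5987.
Reliability = 77.5987 / 217.756 = 0.3564.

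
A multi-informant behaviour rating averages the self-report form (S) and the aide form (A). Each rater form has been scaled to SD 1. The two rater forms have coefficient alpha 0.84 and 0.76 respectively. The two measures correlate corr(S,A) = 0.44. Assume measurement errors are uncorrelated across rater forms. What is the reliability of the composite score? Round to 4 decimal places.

0.8611

Var(S+A) = 2 + 2·[0.44] = 2 + 0.88 = 2.88.
Under uncorrelated errors the observed covariances equal the true-score covariances, so only the own-variance terms attenuate.
True-score variance = [0.84 + 0.76] + 0.88 = 1.6 + 0.88 = 2.48.
Reliability = 2.48 / 2.88 = 0.8611.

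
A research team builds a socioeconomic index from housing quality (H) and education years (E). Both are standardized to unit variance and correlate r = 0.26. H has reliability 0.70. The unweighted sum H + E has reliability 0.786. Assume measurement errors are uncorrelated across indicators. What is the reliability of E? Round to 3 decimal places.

0.761

Var(H+E) = 2 + 2·0.26 = 2.520.
True-score variance = ρ_H + ρ_E + 2·0.26, so 0.786 = (0.70 + ρ_E + 0.52) / 2.520.
ρ_E = 0.786·2.520 − 0.70 − 0.52 = 0.761.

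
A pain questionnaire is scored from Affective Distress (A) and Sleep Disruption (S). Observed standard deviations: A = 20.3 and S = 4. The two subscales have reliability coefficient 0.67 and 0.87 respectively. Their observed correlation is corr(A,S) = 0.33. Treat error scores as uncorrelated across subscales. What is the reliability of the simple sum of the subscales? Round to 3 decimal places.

Var(A+S) = 20.3² + 4² + 2·[20.3·4·0.33] = 428.09 + 53.592 = 481.682.
Because errors are independent across components, Cov(Tᵢ,Tⱼ) = Cov(Xᵢ,Xⱼ); the off-diagonal part of the true-score variance is the same as above.
True-score variance = [20.3²·0.67 + 4²·0.87] + 53.592 = 290.02 + 53.592 = 343.612.
Reliability = 343.612 / 481.682 = 0.713.

0.713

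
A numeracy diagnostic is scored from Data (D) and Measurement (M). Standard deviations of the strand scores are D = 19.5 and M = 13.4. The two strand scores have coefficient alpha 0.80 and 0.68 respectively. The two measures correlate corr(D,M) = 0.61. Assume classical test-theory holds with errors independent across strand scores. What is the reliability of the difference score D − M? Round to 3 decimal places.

0.446

Var(D−M) = 19.5² + 13.4² − 2·19.5·13.4·0.61 = 559.81 − 318.786 = 241.024.
Under uncorrelated errors the observed covariances equal the true-score covariances, so only the own-variance terms attenuate.
True-score variance = [19.5²·0.80 + 13.4²·0.68] − 318.786 = 426.301 − 318.786 = 107.515.
Reliability = 107.515 / 241.024 = 0.446.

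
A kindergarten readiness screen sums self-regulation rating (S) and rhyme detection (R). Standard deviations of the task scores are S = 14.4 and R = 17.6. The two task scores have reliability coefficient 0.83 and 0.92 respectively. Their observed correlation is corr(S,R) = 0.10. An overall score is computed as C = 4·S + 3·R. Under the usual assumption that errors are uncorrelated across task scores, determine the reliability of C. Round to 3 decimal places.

0.883

Var(C) = 4²·14.4² + 3²·17.6² + 2·[12·14.4·17.6·0.10] = 6105.6 + 608.256 = 6713.86.
With uncorrelated errors the cross-covariances are all true-score covariance, so they carry over unchanged; only the diagonal terms shrink to ρᵢσᵢ².
True-score variance = [4²·14.4²·0.83 + 3²·17.6²·0.92] + 608.256 = 5318.55 + 608.256 = 5926.81.
Reliability = 5926.81 / 6713.86 = 0.883.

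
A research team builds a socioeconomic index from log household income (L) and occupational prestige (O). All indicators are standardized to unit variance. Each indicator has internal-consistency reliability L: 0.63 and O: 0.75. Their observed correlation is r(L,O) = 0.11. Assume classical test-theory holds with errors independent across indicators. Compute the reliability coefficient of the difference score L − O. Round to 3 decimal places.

0.652

Var(L−O) = 1 + 1 − 2·0.11 = 2 − 0.22 = 1.78.
Because errors are independent across components, Cov(Tᵢ,Tⱼ) = Cov(Xᵢ,Xⱼ); the off-diagonal part of the true-score variance is the same as above.
True-score variance = [0.63 + 0.75] − 0.22 = 1.38 − 0.22 = 1.16.
Reliability = 1.16 / 1.78 = 0.652.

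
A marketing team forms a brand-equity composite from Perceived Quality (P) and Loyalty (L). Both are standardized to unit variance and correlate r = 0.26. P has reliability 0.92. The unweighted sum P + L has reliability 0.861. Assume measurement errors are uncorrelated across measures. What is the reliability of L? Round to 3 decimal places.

Var(P+L) = 2 + 2·0.26 = 2.520.
True-score variance = ρ_P + ρ_L + 2·0.26, so 0.861 = (0.92 + ρ_L + 0.52) / 2.520.
ρ_L = 0.861·2.520 − 0.92 − 0.52 = 0.730.

0.730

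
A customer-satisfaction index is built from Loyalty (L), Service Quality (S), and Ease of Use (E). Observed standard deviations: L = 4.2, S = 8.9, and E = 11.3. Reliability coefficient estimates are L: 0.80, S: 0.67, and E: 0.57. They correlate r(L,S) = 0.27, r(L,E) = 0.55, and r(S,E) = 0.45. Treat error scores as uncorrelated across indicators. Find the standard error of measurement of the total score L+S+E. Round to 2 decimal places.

Var(total) = 224.54 + 162.904 = 387.444.
True-score variance = 139.966 + 162.904 = 302.87, so reliability = 0.7817.
Error variance = 387.444 − 302.87 = 84.574; SEM = √84.574 = 9.20.

9.20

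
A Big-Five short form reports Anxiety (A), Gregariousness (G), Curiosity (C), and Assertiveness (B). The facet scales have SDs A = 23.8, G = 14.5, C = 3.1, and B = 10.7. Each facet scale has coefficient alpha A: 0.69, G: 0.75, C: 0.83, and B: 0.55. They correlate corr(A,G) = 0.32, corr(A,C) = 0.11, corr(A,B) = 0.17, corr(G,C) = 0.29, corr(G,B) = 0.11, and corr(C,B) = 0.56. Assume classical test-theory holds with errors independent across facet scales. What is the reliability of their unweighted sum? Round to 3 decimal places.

Var(A+G+C+B) = 23.8² + 14.5² + 3.1² + 10.7² + 2·[23.8·14.5·0.32 + 23.8·3.1·0.11 + 23.8·10.7·0.17 + 14.5·3.1·0.29 + 14.5·10.7·0.11 + 3.1·10.7·0.56] = 900.79 + 421.034 = 1321.82.
Under uncorrelated errors the observed covariances equal the true-score covariances, so only the own-variance terms attenuate.
True-score variance = [23.8²·0.69 + 14.5²·0.75 + 3.1²·0.83 + 10.7²·0.55] + 421.034 = 619.477 + 421.034 = 1040.51.
Reliability = 1040.51 / 1321.82 = 0.787.

0.787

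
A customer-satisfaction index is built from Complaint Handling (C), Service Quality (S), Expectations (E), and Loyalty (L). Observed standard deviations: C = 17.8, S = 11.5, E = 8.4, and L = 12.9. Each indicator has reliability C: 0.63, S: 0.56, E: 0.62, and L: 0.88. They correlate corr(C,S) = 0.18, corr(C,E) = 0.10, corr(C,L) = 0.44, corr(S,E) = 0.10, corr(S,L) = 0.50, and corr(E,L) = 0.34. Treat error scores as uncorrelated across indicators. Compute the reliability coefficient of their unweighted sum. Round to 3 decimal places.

Var(C+S+E+L) = 17.8² + 11.5² + 8.4² + 12.9² + 2·[17.8·11.5·0.18 + 17.8·8.4·0.10 + 17.8·12.9·0.44 + 11.5·8.4·0.10 + 11.5·12.9·0.50 + 8.4·12.9·0.34] = 686.06 + 547.016 = 1233.08.
With uncorrelated errors the cross-covariances are all true-score covariance, so they carry over unchanged; only the diagonal terms shrink to ρᵢσᵢ².
True-score variance = [17.8²·0.63 + 11.5²·0.56 + 8.4²·0.62 + 12.9²·0.88] + 547.016 = 463.857 + 547.016 = 1010.87.
Reliability = 1010.87 / 1233.08 = 0.820.

0.820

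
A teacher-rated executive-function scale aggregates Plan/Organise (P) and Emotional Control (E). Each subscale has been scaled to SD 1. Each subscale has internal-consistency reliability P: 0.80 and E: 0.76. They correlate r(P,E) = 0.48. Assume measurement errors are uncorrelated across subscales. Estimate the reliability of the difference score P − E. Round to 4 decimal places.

0.5769

Var(P−E) = 1 + 1 − 2·0.48 = 2 − 0.96 = 1.04.
With uncorrelated errors the cross-covariances are all true-score covariance, so they carry over unchanged; only the diagonal terms shrink to ρᵢσᵢ².
True-score variance = [0.80 + 0.76] − 0.96 = 1.56 − 0.96 = 0.6.
Reliability = 0.6 / 1.04 = 0.5769.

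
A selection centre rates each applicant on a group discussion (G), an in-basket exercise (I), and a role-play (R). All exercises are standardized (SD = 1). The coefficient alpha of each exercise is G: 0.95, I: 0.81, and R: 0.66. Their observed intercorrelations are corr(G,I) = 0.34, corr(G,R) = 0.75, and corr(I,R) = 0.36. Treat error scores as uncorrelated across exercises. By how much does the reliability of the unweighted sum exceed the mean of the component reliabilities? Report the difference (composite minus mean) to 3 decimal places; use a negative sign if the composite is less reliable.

0.095

Var(sum) = 3 + 2.9 = 5.9; true-score variance = 2.42 + 2.9 = 5.32; composite reliability = 0.9017.
Mean component reliability = 0.8067.
Difference = 0.9017 − 0.8067 = 0.095.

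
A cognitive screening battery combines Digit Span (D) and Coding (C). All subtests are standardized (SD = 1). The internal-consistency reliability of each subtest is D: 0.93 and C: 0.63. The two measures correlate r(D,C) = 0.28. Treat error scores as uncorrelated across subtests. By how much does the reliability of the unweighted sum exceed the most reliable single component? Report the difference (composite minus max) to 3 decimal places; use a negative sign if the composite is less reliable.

Var(sum) = 2 + 0.56 = 2.56; true-score variance = 1.56 + 0.56 = 2.12; composite reliability = 0.8281.
Max component reliability = 0.9300.
Difference = 0.8281 − 0.9300 = -0.102.

-0.102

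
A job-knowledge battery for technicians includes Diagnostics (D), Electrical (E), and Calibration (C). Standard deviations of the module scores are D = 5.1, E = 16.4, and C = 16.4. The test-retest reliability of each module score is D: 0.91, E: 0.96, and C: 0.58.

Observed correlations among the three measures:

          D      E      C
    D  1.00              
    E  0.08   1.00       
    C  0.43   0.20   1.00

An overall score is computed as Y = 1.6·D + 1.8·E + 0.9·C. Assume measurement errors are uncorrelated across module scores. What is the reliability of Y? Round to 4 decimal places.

0.9101

Var(Y) = 1.6²·5.1² + 1.8²·16.4² + 0.9²·16.4² + 2·[2.88·5.1·16.4·0.08 + 1.44·5.1·16.4·0.43 + 1.62·16.4·16.4·0.20] = 1155.87 + 316.407 = 1472.28.
Under uncorrelated errors the observed covariances equal the true-score covariances, so only the own-variance terms attenuate.
True-score variance = [1.6²·5.1²·0.91 + 1.8²·16.4²·0.96 + 0.9²·16.4²·0.58] + 316.407 = 1023.52 + 316.407 = 1339.93.
Reliability = 1339.93 / 1472.28 = 0.9101.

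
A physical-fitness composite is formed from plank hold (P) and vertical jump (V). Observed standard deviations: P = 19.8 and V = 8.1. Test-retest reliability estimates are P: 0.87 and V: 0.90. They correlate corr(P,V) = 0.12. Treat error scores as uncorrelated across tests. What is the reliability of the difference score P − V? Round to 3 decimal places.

Var(P−V) = 19.8² + 8.1² − 2·19.8·8.1·0.12 = 457.65 − 38.4912 = 419.159.
Under uncorrelated errors the observed covariances equal the true-score covariances, so only the own-variance terms attenuate.
True-score variance = [19.8²·0.87 + 8.1²·0.90] − 38.4912 = 400.124 − 38.4912 = 361.633.
Reliability = 361.633 / 419.159 = 0.863.

0.863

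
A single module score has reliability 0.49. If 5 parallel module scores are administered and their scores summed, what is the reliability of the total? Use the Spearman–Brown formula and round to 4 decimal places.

ρ_k = kρ / (1 + (k−1)ρ) = 5·0.49 / (1 + 4·0.49) = 2.450 / 2.960 = 0.8277.

0.8277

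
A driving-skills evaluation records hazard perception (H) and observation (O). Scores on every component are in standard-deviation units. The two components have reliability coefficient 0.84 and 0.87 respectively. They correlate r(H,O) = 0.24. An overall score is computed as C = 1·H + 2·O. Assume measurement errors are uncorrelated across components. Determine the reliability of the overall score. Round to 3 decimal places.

0.886

Var(C) = 1 + 2² + 2·[2·0.24] = 5 + 0.96 = 5.96.
Under uncorrelated errors the observed covariances equal the true-score covariances, so only the own-variance terms attenuate.
True-score variance = [0.84 + 2²·0.87] + 0.96 = 4.32 + 0.96 = 5.28.
Reliability = 5.28 / 5.96 = 0.886.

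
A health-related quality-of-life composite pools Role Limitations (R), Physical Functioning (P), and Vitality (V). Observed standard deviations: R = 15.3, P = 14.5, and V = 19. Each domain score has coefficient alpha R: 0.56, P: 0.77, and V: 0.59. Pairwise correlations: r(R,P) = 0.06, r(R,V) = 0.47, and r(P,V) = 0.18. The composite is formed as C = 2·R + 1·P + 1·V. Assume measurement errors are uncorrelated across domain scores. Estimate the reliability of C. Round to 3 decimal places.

0.724

Var(C) = 2²·15.3² + 14.5² + 19² + 2·[2·15.3·14.5·0.06 + 2·15.3·19·0.47 + 14.5·19·0.18] = 1507.61 + 698.94 = 2206.55.
With uncorrelated errors the cross-covariances are all true-score covariance, so they carry over unchanged; only the diagonal terms shrink to ρᵢσᵢ².
True-score variance = [2²·15.3²·0.56 + 14.5²·0.77 + 19²·0.59] + 698.94 = 899.244 + 698.94 = 1598.18.
Reliability = 1598.18 / 2206.55 = 0.724.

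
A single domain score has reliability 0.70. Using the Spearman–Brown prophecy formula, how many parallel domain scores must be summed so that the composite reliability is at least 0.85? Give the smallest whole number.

k ≥ ρ*(1−ρ₁)/(ρ₁(1−ρ*)) = 0.85·0.30 / (0.70·0.15) = 2.429.
Smallest integer k = 3.

3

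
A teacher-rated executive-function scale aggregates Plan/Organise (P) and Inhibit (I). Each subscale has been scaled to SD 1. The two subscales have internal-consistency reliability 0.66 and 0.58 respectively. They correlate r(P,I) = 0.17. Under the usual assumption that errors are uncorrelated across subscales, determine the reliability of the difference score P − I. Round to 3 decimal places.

0.542

Var(P−I) = 1 + 1 − 2·0.17 = 2 − 0.34 = 1.66.
Because errors are independent across components, Cov(Tᵢ,Tⱼ) = Cov(Xᵢ,Xⱼ); the off-diagonal part of the true-score variance is the same as above.
True-score variance = [0.66 + 0.58] − 0.34 = 1.24 − 0.34 = 0.9.
Reliability = 0.9 / 1.66 = 0.542.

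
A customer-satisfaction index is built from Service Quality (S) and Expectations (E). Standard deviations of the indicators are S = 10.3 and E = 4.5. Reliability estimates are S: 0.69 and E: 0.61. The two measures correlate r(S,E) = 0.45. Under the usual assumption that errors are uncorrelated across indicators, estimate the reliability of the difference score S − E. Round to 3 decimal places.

Var(S−E) = 10.3² + 4.5² − 2·10.3·4.5·0.45 = 126.34 − 41.715 = 84.625.
Because errors are independent across components, Cov(Tᵢ,Tⱼ) = Cov(Xᵢ,Xⱼ); the off-diagonal part of the true-score variance is the same as above.
True-score variance = [10.3²·0.69 + 4.5²·0.61] − 41.715 = 85.5546 − 41.715 = 43.8396.
Reliability = 43.8396 / 84.625 = 0.518.

0.518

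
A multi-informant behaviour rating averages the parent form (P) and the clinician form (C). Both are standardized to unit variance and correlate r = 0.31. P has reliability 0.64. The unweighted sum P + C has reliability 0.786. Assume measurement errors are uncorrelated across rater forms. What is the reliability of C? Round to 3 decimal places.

0.799

Var(P+C) = 2 + 2·0.31 = 2.620.
True-score variance = ρ_P + ρ_C + 2·0.31, so 0.786 = (0.64 + ρ_C + 0.62) / 2.620.
ρ_C = 0.786·2.620 − 0.64 − 0.62 = 0.799.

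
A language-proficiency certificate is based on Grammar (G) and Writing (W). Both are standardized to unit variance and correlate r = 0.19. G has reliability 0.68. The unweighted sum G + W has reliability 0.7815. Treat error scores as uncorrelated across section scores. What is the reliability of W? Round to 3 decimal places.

0.800

Var(G+W) = 2 + 2·0.19 = 2.380.
True-score variance = ρ_G + ρ_W + 2·0.19, so 0.7815 = (0.68 + ρ_W + 0.38) / 2.380.
ρ_W = 0.7815·2.380 − 0.68 − 0.38 = 0.800.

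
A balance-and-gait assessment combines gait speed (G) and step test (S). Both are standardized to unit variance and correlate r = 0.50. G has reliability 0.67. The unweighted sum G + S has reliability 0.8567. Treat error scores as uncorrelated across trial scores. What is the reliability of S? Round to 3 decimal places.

Var(G+S) = 2 + 2·0.50 = 3.000.
True-score variance = ρ_G + ρ_S + 2·0.50, so 0.8567 = (0.67 + ρ_S + 1.00) / 3.000.
ρ_S = 0.8567·3.000 − 0.67 − 1.00 = 0.900.

0.900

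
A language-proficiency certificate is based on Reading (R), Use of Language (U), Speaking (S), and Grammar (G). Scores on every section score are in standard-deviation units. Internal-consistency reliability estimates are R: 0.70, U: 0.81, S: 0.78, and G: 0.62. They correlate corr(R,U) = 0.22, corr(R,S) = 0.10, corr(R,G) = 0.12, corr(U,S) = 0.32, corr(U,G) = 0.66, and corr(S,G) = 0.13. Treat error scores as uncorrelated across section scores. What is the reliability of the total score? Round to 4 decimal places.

0.8465

Var(R+U+S+G) = 4 + 2·[0.22 + 0.10 + 0.12 + 0.32 + 0.66 + 0.13] = 4 + 3.1 = 7.1.
Because errors are independent across components, Cov(Tᵢ,Tⱼ) = Cov(Xᵢ,Xⱼ); the off-diagonal part of the true-score variance is the same as above.
True-score variance = [0.70 + 0.81 + 0.78 + 0.62] + 3.1 = 2.91 + 3.1 = 6.01.
Reliability = 6.01 / 7.1 = 0.8465.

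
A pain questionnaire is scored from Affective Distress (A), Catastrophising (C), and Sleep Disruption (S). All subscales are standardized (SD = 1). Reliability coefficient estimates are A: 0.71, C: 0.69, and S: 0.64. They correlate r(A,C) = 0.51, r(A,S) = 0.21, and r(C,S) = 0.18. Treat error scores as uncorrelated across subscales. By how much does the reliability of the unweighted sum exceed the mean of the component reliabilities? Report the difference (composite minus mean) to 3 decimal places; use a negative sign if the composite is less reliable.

Var(sum) = 3 + 1.8 = 4.8; true-score variance = 2.04 + 1.8 = 3.84; composite reliability = 0.8000.
Mean component reliability = 0.6800.
Difference = 0.8000 − 0.6800 = 0.120.

0.120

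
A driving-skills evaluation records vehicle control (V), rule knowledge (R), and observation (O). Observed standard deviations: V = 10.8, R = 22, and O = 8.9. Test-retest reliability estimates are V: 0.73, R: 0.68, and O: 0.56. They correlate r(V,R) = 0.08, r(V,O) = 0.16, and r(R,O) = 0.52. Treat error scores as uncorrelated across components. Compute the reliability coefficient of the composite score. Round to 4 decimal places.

0.7677

Var(V+R+O) = 10.8² + 22² + 8.9² + 2·[10.8·22·0.08 + 10.8·8.9·0.16 + 22·8.9·0.52] = 679.85 + 272.406 = 952.256.
With uncorrelated errors the cross-covariances are all true-score covariance, so they carry over unchanged; only the diagonal terms shrink to ρᵢσᵢ².
True-score variance = [10.8²·0.73 + 22²·0.68 + 8.9²·0.56] + 272.406 = 458.625 + 272.406 = 731.031.
Reliability = 731.031 / 952.256 = 0.7677.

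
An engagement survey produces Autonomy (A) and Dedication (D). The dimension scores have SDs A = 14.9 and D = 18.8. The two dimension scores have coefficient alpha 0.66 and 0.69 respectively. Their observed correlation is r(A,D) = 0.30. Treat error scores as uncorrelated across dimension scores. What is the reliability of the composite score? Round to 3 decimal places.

Var(A+D) = 14.9² + 18.8² + 2·[14.9·18.8·0.30] = 575.45 + 168.072 = 743.522.
With uncorrelated errors the cross-covariances are all true-score covariance, so they carry over unchanged; only the diagonal terms shrink to ρᵢσᵢ².
True-score variance = [14.9²·0.66 + 18.8²·0.69] + 168.072 = 390.4 + 168.072 = 558.472.
Reliability = 558.472 / 743.522 = 0.751.

0.751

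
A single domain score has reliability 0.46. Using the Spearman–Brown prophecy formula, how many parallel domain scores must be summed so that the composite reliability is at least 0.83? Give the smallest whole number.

k ≥ ρ*(1−ρ₁)/(ρ₁(1−ρ*)) = 0.83·0.54 / (0.46·0.17) = 5.731.
Smallest integer k = 6.

6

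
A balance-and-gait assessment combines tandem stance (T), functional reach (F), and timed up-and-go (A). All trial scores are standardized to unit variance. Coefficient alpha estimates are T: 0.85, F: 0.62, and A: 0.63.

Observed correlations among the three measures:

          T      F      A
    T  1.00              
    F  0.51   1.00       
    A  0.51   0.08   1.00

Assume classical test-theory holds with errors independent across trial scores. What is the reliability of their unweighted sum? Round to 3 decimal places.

Var(T+F+A) = 3 + 2·[0.51 + 0.51 + 0.08] = 3 + 2.2 = 5.2.
Under uncorrelated errors the observed covariances equal the true-score covariances, so only the own-variance terms attenuate.
True-score variance = [0.85 + 0.62 + 0.63] + 2.2 = 2.1 + 2.2 = 4.3.
Reliability = 4.3 / 5.2 = 0.827.

0.827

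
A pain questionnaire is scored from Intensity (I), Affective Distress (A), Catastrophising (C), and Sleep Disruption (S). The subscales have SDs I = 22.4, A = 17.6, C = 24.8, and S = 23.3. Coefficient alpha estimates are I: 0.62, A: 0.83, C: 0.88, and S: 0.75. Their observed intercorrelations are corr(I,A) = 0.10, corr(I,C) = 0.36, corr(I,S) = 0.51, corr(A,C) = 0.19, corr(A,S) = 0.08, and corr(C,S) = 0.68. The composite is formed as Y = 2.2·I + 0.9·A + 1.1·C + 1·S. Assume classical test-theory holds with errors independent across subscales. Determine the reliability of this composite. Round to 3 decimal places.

Var(Y) = 2.2²·22.4² + 0.9²·17.6² + 1.1²·24.8² + 23.3² + 2·[1.98·22.4·17.6·0.10 + 2.42·22.4·24.8·0.36 + 2.2·22.4·23.3·0.51 + 0.99·17.6·24.8·0.19 + 0.9·17.6·23.3·0.08 + 1.1·24.8·23.3·0.68] = 3966.51 + 3382.95 = 7349.46.
Because errors are independent across components, Cov(Tᵢ,Tⱼ) = Cov(Xᵢ,Xⱼ); the off-diagonal part of the true-score variance is the same as above.
True-score variance = [2.2²·22.4²·0.62 + 0.9²·17.6²·0.83 + 1.1²·24.8²·0.88 + 23.3²·0.75] + 3382.95 = 2776 + 3382.95 = 6158.94.
Reliability = 6158.94 / 7349.46 = 0.838.

0.838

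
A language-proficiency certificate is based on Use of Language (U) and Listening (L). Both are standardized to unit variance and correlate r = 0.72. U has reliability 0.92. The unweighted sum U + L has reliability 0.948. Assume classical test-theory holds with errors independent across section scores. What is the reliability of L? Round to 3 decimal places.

0.901

Var(U+L) = 2 + 2·0.72 = 3.440.
True-score variance = ρ_U + ρ_L + 2·0.72, so 0.948 = (0.92 + ρ_L + 1.44) / 3.440.
ρ_L = 0.948·3.440 − 0.92 − 1.44 = 0.901.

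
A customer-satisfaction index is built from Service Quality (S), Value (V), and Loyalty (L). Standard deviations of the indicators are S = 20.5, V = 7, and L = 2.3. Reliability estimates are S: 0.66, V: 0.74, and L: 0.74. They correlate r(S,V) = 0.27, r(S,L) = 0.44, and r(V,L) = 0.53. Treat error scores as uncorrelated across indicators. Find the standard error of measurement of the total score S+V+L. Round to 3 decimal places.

Var(total) = 474.54 + 136.048 = 610.588.
True-score variance = 317.54 + 136.048 = 453.588, so reliability = 0.7429.
Error variance = 610.588 − 453.588 = 157; SEM = √157 = 12.530.

12.530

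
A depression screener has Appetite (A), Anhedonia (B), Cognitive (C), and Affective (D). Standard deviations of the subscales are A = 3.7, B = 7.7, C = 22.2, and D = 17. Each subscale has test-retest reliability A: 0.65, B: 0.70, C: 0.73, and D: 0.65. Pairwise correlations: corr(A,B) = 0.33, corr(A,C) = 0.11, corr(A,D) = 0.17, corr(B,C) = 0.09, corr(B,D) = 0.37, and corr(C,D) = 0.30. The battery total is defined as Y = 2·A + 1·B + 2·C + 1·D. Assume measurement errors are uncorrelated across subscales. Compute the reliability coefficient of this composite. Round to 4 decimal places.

Var(Y) = 2²·3.7² + 7.7² + 2²·22.2² + 17² + 2·[2·3.7·7.7·0.33 + 4·3.7·22.2·0.11 + 2·3.7·17·0.17 + 2·7.7·22.2·0.09 + 7.7·17·0.37 + 2·22.2·17·0.30] = 2374.41 + 763.946 = 3138.36.
Because errors are independent across components, Cov(Tᵢ,Tⱼ) = Cov(Xᵢ,Xⱼ); the off-diagonal part of the true-score variance is the same as above.
True-score variance = [2²·3.7²·0.65 + 7.7²·0.70 + 2²·22.2²·0.73 + 17²·0.65] + 763.946 = 1704.04 + 763.946 = 2467.99.
Reliability = 2467.99 / 3138.36 = 0.7864.

0.7864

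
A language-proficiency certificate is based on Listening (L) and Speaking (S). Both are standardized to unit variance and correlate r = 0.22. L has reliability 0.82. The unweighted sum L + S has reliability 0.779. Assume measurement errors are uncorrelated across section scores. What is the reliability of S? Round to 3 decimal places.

0.641

Var(L+S) = 2 + 2·0.22 = 2.440.
True-score variance = ρ_L + ρ_S + 2·0.22, so 0.779 = (0.82 + ρ_S + 0.44) / 2.440.
ρ_S = 0.779·2.440 − 0.82 − 0.44 = 0.641.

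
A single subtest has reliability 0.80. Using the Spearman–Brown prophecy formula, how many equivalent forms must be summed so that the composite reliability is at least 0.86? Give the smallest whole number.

k ≥ ρ*(1−ρ₁)/(ρ₁(1−ρ*)) = 0.86·0.20 / (0.80·0.14) = 1.536.
Smallest integer k = 2.

2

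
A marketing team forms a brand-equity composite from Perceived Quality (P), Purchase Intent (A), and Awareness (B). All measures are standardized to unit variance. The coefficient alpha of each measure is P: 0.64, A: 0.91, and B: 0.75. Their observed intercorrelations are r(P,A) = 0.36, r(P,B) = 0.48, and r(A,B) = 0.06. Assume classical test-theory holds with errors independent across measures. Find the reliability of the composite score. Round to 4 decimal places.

0.8542

Var(P+A+B) = 3 + 2·[0.36 + 0.48 + 0.06] = 3 + 1.8 = 4.8.
Under uncorrelated errors the observed covariances equal the true-score covariances, so only the own-variance terms attenuate.
True-score variance = [0.64 + 0.91 + 0.75] + 1.8 = 2.3 + 1.8 = 4.1.
Reliability = 4.1 / 4.8 = 0.8542.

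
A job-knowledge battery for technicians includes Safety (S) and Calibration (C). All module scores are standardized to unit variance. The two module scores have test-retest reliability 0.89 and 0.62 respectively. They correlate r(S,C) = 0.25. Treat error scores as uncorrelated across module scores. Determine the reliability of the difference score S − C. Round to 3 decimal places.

0.673

Var(S−C) = 1 + 1 − 2·0.25 = 2 − 0.5 = 1.5.
Under uncorrelated errors the observed covariances equal the true-score covariances, so only the own-variance terms attenuate.
True-score variance = [0.89 + 0.62] − 0.5 = 1.51 − 0.5 = 1.01.
Reliability = 1.01 / 1.5 = 0.673.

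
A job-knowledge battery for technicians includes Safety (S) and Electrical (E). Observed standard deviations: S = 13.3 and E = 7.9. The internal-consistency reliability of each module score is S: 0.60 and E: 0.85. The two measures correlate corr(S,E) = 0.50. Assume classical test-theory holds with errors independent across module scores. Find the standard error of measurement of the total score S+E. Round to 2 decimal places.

8.95

Var(total) = 239.3 + 105.07 = 344.37.
True-score variance = 159.183 + 105.07 = 264.252, so reliability = 0.7674.
Error variance = 344.37 − 264.252 = 80.1175; SEM = √80.1175 = 8.95.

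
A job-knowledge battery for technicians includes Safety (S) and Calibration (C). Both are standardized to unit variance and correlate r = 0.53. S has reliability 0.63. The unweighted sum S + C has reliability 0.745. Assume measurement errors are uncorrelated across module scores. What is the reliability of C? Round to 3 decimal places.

Var(S+C) = 2 + 2·0.53 = 3.060.
True-score variance = ρ_S + ρ_C + 2·0.53, so 0.745 = (0.63 + ρ_C + 1.06) / 3.060.
ρ_C = 0.745·3.060 − 0.63 − 1.06 = 0.590.

0.590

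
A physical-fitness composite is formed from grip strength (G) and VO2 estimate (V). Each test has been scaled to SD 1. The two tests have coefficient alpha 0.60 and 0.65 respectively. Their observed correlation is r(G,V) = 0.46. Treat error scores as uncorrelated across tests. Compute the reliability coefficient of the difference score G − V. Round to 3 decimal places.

Var(G−V) = 1 + 1 − 2·0.46 = 2 − 0.92 = 1.08.
Because errors are independent across components, Cov(Tᵢ,Tⱼ) = Cov(Xᵢ,Xⱼ); the off-diagonal part of the true-score variance is the same as above.
True-score variance = [0.60 + 0.65] − 0.92 = 1.25 − 0.92 = 0.33.
Reliability = 0.33 / 1.08 = 0.306.

0.306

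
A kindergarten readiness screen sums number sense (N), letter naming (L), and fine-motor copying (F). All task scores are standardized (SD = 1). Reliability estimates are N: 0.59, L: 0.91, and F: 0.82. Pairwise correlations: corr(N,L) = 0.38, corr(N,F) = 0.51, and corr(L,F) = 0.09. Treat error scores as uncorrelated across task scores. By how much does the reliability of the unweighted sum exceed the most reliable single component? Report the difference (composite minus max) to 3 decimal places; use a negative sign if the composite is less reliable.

Var(sum) = 3 + 1.96 = 4.96; true-score variance = 2.32 + 1.96 = 4.28; composite reliability = 0.8629.
Max component reliability = 0.9100.
Difference = 0.8629 − 0.9100 = -0.047.

-0.047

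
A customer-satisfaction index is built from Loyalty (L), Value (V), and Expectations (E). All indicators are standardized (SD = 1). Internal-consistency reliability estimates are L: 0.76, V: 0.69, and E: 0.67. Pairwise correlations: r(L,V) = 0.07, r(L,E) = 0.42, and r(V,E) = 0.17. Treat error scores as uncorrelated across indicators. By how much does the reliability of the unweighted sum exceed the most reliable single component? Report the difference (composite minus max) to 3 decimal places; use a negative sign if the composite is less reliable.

Var(sum) = 3 + 1.32 = 4.32; true-score variance = 2.12 + 1.32 = 3.44; composite reliability = 0.7963.
Max component reliability = 0.7600.
Difference = 0.7963 − 0.7600 = 0.036.

0.036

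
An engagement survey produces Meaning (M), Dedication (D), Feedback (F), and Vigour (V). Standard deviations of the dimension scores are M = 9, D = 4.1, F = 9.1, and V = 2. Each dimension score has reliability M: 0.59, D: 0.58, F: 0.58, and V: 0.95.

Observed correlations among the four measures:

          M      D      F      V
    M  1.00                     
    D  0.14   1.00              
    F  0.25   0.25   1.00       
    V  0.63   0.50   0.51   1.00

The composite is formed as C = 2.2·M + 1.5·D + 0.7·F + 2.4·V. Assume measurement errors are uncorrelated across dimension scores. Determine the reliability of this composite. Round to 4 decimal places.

0.7536

Var(C) = 2.2²·9² + 1.5²·4.1² + 0.7²·9.1² + 2.4²·2² + 2·[3.3·9·4.1·0.14 + 1.54·9·9.1·0.25 + 5.28·9·2·0.63 + 1.05·4.1·9.1·0.25 + 3.6·4.1·2·0.50 + 1.68·9.1·2·0.51] = 493.479 + 297.204 = 790.684.
Because errors are independent across components, Cov(Tᵢ,Tⱼ) = Cov(Xᵢ,Xⱼ); the off-diagonal part of the true-score variance is the same as above.
True-score variance = [2.2²·9²·0.59 + 1.5²·4.1²·0.58 + 0.7²·9.1²·0.58 + 2.4²·2²·0.95] + 297.204 = 298.663 + 297.204 = 595.868.
Reliability = 595.868 / 790.684 = 0.7536.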